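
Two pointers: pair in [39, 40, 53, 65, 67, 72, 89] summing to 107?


lo=0(39)+hi=6(89)=128
lo=0(39)+hi=5(72)=111
lo=0(39)+hi=4(67)=106
lo=1(40)+hi=4(67)=107

Yes: 40+67=107


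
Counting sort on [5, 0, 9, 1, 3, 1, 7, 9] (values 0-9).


Input: [5, 0, 9, 1, 3, 1, 7, 9]
Counts: [1, 2, 0, 1, 0, 1, 0, 1, 0, 2]

Sorted: [0, 1, 1, 3, 5, 7, 9, 9]


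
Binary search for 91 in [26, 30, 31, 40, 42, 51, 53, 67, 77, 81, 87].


Step 1: lo=0, hi=10, mid=5, val=51
Step 2: lo=6, hi=10, mid=8, val=77
Step 3: lo=9, hi=10, mid=9, val=81
Step 4: lo=10, hi=10, mid=10, val=87

Not found


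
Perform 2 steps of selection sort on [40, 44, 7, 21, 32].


Initial: [40, 44, 7, 21, 32]
Step 1: min=7 at 2
  Swap: [7, 44, 40, 21, 32]
Step 2: min=21 at 3
  Swap: [7, 21, 40, 44, 32]

After 2 steps: [7, 21, 40, 44, 32]


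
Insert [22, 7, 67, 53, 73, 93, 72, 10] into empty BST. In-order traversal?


Insert 22: root
Insert 7: L from 22
Insert 67: R from 22
Insert 53: R from 22 -> L from 67
Insert 73: R from 22 -> R from 67
Insert 93: R from 22 -> R from 67 -> R from 73
Insert 72: R from 22 -> R from 67 -> L from 73
Insert 10: L from 22 -> R from 7

In-order: [7, 10, 22, 53, 67, 72, 73, 93]


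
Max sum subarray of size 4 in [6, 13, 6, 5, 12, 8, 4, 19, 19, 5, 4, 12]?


[0:4]: 30
[1:5]: 36
[2:6]: 31
[3:7]: 29
[4:8]: 43
[5:9]: 50
[6:10]: 47
[7:11]: 47
[8:12]: 40

Max: 50 at [5:9]


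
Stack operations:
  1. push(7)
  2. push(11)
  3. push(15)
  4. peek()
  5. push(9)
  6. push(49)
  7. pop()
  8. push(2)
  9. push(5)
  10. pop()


push(7) -> [7]
push(11) -> [7, 11]
push(15) -> [7, 11, 15]
peek()->15
push(9) -> [7, 11, 15, 9]
push(49) -> [7, 11, 15, 9, 49]
pop()->49, [7, 11, 15, 9]
push(2) -> [7, 11, 15, 9, 2]
push(5) -> [7, 11, 15, 9, 2, 5]
pop()->5, [7, 11, 15, 9, 2]

Final stack: [7, 11, 15, 9, 2]


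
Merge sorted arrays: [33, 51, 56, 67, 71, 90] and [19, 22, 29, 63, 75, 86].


Take 19 from B
Take 22 from B
Take 29 from B
Take 33 from A
Take 51 from A
Take 56 from A
Take 63 from B
Take 67 from A
Take 71 from A
Take 75 from B
Take 86 from B

Merged: [19, 22, 29, 33, 51, 56, 63, 67, 71, 75, 86, 90]


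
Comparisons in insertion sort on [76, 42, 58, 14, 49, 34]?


Algorithm: insertion sort
Input: [76, 42, 58, 14, 49, 34]
Sorted: [14, 34, 42, 49, 58, 76]

14


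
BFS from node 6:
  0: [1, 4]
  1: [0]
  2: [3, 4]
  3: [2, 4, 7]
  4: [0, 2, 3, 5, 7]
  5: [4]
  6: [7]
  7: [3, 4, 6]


Visit 6, enqueue [7]
Visit 7, enqueue [3, 4]
Visit 3, enqueue [2]
Visit 4, enqueue [0, 5]
Visit 2, enqueue []
Visit 0, enqueue [1]
Visit 5, enqueue []
Visit 1, enqueue []

BFS order: [6, 7, 3, 4, 2, 0, 5, 1]


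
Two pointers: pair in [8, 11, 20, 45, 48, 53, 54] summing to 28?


lo=0(8)+hi=6(54)=62
lo=0(8)+hi=5(53)=61
lo=0(8)+hi=4(48)=56
lo=0(8)+hi=3(45)=53
lo=0(8)+hi=2(20)=28

Yes: 8+20=28


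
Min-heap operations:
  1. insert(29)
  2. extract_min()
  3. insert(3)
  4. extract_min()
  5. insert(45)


insert(29) -> [29]
extract_min()->29, []
insert(3) -> [3]
extract_min()->3, []
insert(45) -> [45]

Final heap: [45]


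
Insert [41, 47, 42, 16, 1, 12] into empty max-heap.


Insert 41: [41]
Insert 47: [47, 41]
Insert 42: [47, 41, 42]
Insert 16: [47, 41, 42, 16]
Insert 1: [47, 41, 42, 16, 1]
Insert 12: [47, 41, 42, 16, 1, 12]

Final heap: [47, 41, 42, 16, 1, 12]


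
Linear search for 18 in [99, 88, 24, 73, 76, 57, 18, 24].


i=0: 99!=18
i=1: 88!=18
i=2: 24!=18
i=3: 73!=18
i=4: 76!=18
i=5: 57!=18
i=6: 18==18 found!

Found at 6, 7 comps


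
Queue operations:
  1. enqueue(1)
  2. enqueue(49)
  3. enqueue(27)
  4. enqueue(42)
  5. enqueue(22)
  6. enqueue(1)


enqueue(1) -> [1]
enqueue(49) -> [1, 49]
enqueue(27) -> [1, 49, 27]
enqueue(42) -> [1, 49, 27, 42]
enqueue(22) -> [1, 49, 27, 42, 22]
enqueue(1) -> [1, 49, 27, 42, 22, 1]

Final queue: [1, 49, 27, 42, 22, 1]


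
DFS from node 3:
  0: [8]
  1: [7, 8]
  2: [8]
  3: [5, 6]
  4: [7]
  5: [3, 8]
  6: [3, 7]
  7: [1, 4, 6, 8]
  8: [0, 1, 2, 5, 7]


Visit 3, push [6, 5]
Visit 5, push [8]
Visit 8, push [7, 2, 1, 0]
Visit 0, push []
Visit 1, push [7]
Visit 7, push [6, 4]
Visit 4, push []
Visit 6, push []
Visit 2, push []

DFS order: [3, 5, 8, 0, 1, 7, 4, 6, 2]


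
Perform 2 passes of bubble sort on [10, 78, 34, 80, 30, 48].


Initial: [10, 78, 34, 80, 30, 48]
Pass 1: [10, 34, 78, 30, 48, 80] (3 swaps)
Pass 2: [10, 34, 30, 48, 78, 80] (2 swaps)

After 2 passes: [10, 34, 30, 48, 78, 80]


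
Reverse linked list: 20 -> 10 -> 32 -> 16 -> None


Step 1: curr=20, set curr.next=prev(None) | reversed so far: 20
Step 2: curr=10, set curr.next=prev(20) | reversed so far: 10 -> 20
Step 3: curr=32, set curr.next=prev(10) | reversed so far: 32 -> 10 -> 20
Step 4: curr=16, set curr.next=prev(32) | reversed so far: 16 -> 32 -> 10 -> 20

16 -> 32 -> 10 -> 20 -> None


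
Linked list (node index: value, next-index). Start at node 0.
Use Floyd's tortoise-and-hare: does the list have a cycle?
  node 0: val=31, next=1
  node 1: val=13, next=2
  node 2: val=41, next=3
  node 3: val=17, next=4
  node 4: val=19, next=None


Floyd's tortoise (slow, +1) and hare (fast, +2):
  init: slow=0, fast=0
  step 1: slow=1, fast=2
  step 2: slow=2, fast=4
  step 3: fast -> None, no cycle

Cycle: no


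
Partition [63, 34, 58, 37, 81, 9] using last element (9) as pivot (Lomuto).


Pivot: 9
Place pivot at 0: [9, 34, 58, 37, 81, 63]

Partitioned: [9, 34, 58, 37, 81, 63]


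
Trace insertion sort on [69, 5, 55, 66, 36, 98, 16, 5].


Initial: [69, 5, 55, 66, 36, 98, 16, 5]
Insert 5: [5, 69, 55, 66, 36, 98, 16, 5]
Insert 55: [5, 55, 69, 66, 36, 98, 16, 5]
Insert 66: [5, 55, 66, 69, 36, 98, 16, 5]
Insert 36: [5, 36, 55, 66, 69, 98, 16, 5]
Insert 98: [5, 36, 55, 66, 69, 98, 16, 5]
Insert 16: [5, 16, 36, 55, 66, 69, 98, 5]
Insert 5: [5, 5, 16, 36, 55, 66, 69, 98]

Sorted: [5, 5, 16, 36, 55, 66, 69, 98]


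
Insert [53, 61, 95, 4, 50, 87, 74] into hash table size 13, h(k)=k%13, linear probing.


Insert 53: h=1 -> slot 1
Insert 61: h=9 -> slot 9
Insert 95: h=4 -> slot 4
Insert 4: h=4, 1 probes -> slot 5
Insert 50: h=11 -> slot 11
Insert 87: h=9, 1 probes -> slot 10
Insert 74: h=9, 3 probes -> slot 12

Table: [None, 53, None, None, 95, 4, None, None, None, 61, 87, 50, 74]


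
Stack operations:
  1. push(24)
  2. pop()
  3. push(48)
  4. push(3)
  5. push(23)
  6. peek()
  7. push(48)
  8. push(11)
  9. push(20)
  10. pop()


push(24) -> [24]
pop()->24, []
push(48) -> [48]
push(3) -> [48, 3]
push(23) -> [48, 3, 23]
peek()->23
push(48) -> [48, 3, 23, 48]
push(11) -> [48, 3, 23, 48, 11]
push(20) -> [48, 3, 23, 48, 11, 20]
pop()->20, [48, 3, 23, 48, 11]

Final stack: [48, 3, 23, 48, 11]


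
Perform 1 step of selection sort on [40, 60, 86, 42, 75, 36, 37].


Initial: [40, 60, 86, 42, 75, 36, 37]
Step 1: min=36 at 5
  Swap: [36, 60, 86, 42, 75, 40, 37]

After 1 step: [36, 60, 86, 42, 75, 40, 37]


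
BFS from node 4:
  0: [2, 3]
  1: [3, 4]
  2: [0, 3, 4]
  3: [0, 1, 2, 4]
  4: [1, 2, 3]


Visit 4, enqueue [1, 2, 3]
Visit 1, enqueue []
Visit 2, enqueue [0]
Visit 3, enqueue []
Visit 0, enqueue []

BFS order: [4, 1, 2, 3, 0]


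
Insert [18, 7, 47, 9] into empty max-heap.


Insert 18: [18]
Insert 7: [18, 7]
Insert 47: [47, 7, 18]
Insert 9: [47, 9, 18, 7]

Final heap: [47, 9, 18, 7]


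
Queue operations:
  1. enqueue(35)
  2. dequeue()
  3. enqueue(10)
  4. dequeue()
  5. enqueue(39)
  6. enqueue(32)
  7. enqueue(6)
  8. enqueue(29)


enqueue(35) -> [35]
dequeue()->35, []
enqueue(10) -> [10]
dequeue()->10, []
enqueue(39) -> [39]
enqueue(32) -> [39, 32]
enqueue(6) -> [39, 32, 6]
enqueue(29) -> [39, 32, 6, 29]

Final queue: [39, 32, 6, 29]


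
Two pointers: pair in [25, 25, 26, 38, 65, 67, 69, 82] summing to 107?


lo=0(25)+hi=7(82)=107

Yes: 25+82=107


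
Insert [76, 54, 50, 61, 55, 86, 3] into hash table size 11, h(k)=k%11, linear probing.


Insert 76: h=10 -> slot 10
Insert 54: h=10, 1 probes -> slot 0
Insert 50: h=6 -> slot 6
Insert 61: h=6, 1 probes -> slot 7
Insert 55: h=0, 1 probes -> slot 1
Insert 86: h=9 -> slot 9
Insert 3: h=3 -> slot 3

Table: [54, 55, None, 3, None, None, 50, 61, None, 86, 76]


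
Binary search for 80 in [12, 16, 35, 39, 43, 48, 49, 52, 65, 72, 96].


Step 1: lo=0, hi=10, mid=5, val=48
Step 2: lo=6, hi=10, mid=8, val=65
Step 3: lo=9, hi=10, mid=9, val=72
Step 4: lo=10, hi=10, mid=10, val=96

Not found


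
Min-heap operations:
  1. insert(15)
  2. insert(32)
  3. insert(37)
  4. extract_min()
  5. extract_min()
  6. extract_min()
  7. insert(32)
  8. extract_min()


insert(15) -> [15]
insert(32) -> [15, 32]
insert(37) -> [15, 32, 37]
extract_min()->15, [32, 37]
extract_min()->32, [37]
extract_min()->37, []
insert(32) -> [32]
extract_min()->32, []

Final heap: []


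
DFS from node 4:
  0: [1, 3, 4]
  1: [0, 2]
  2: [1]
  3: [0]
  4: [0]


Visit 4, push [0]
Visit 0, push [3, 1]
Visit 1, push [2]
Visit 2, push []
Visit 3, push []

DFS order: [4, 0, 1, 2, 3]


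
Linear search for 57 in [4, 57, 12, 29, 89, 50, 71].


i=0: 4!=57
i=1: 57==57 found!

Found at 1, 2 comps


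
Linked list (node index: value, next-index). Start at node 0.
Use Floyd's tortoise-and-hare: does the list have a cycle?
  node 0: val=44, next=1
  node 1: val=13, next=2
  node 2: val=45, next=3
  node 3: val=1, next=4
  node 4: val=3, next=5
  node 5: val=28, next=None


Floyd's tortoise (slow, +1) and hare (fast, +2):
  init: slow=0, fast=0
  step 1: slow=1, fast=2
  step 2: slow=2, fast=4
  step 3: fast 4->5->None, no cycle

Cycle: no


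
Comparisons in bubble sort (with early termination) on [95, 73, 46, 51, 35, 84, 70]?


Algorithm: bubble sort (with early termination)
Input: [95, 73, 46, 51, 35, 84, 70]
Sorted: [35, 46, 51, 70, 73, 84, 95]

20


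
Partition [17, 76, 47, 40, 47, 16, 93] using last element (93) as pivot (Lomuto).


Pivot: 93
  17 <= 93: advance i (no swap)
  76 <= 93: advance i (no swap)
  47 <= 93: advance i (no swap)
  40 <= 93: advance i (no swap)
  47 <= 93: advance i (no swap)
  16 <= 93: advance i (no swap)
Place pivot at 6: [17, 76, 47, 40, 47, 16, 93]

Partitioned: [17, 76, 47, 40, 47, 16, 93]


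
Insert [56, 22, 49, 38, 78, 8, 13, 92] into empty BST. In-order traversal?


Insert 56: root
Insert 22: L from 56
Insert 49: L from 56 -> R from 22
Insert 38: L from 56 -> R from 22 -> L from 49
Insert 78: R from 56
Insert 8: L from 56 -> L from 22
Insert 13: L from 56 -> L from 22 -> R from 8
Insert 92: R from 56 -> R from 78

In-order: [8, 13, 22, 38, 49, 56, 78, 92]


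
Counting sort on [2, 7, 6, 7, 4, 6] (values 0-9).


Input: [2, 7, 6, 7, 4, 6]
Counts: [0, 0, 1, 0, 1, 0, 2, 2, 0, 0]

Sorted: [2, 4, 6, 6, 7, 7]


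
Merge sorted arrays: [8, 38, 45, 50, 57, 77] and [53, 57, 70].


Take 8 from A
Take 38 from A
Take 45 from A
Take 50 from A
Take 53 from B
Take 57 from A
Take 57 from B
Take 70 from B

Merged: [8, 38, 45, 50, 53, 57, 57, 70, 77]


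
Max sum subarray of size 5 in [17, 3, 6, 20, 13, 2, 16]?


[0:5]: 59
[1:6]: 44
[2:7]: 57

Max: 59 at [0:5]


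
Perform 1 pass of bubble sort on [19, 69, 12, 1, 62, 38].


Initial: [19, 69, 12, 1, 62, 38]
Pass 1: [19, 12, 1, 62, 38, 69] (4 swaps)

After 1 pass: [19, 12, 1, 62, 38, 69]


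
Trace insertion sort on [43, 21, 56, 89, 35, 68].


Initial: [43, 21, 56, 89, 35, 68]
Insert 21: [21, 43, 56, 89, 35, 68]
Insert 56: [21, 43, 56, 89, 35, 68]
Insert 89: [21, 43, 56, 89, 35, 68]
Insert 35: [21, 35, 43, 56, 89, 68]
Insert 68: [21, 35, 43, 56, 68, 89]

Sorted: [21, 35, 43, 56, 68, 89]


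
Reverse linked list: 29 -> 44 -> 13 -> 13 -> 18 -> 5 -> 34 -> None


Step 1: curr=29, set curr.next=prev(None) | reversed so far: 29
Step 2: curr=44, set curr.next=prev(29) | reversed so far: 44 -> 29
Step 3: curr=13, set curr.next=prev(44) | reversed so far: 13 -> 44 -> 29
Step 4: curr=13, set curr.next=prev(13) | reversed so far: 13 -> 13 -> 44 -> 29
Step 5: curr=18, set curr.next=prev(13) | reversed so far: 18 -> 13 -> 13 -> 44 -> 29
Step 6: curr=5, set curr.next=prev(18) | reversed so far: 5 -> 18 -> 13 -> 13 -> 44 -> 29
Step 7: curr=34, set curr.next=prev(5) | reversed so far: 34 -> 5 -> 18 -> 13 -> 13 -> 44 -> 29

34 -> 5 -> 18 -> 13 -> 13 -> 44 -> 29 -> None


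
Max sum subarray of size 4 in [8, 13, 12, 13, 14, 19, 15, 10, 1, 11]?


[0:4]: 46
[1:5]: 52
[2:6]: 58
[3:7]: 61
[4:8]: 58
[5:9]: 45
[6:10]: 37

Max: 61 at [3:7]


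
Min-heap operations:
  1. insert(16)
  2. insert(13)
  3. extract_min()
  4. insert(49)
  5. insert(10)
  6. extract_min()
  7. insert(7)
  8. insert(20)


insert(16) -> [16]
insert(13) -> [13, 16]
extract_min()->13, [16]
insert(49) -> [16, 49]
insert(10) -> [10, 49, 16]
extract_min()->10, [16, 49]
insert(7) -> [7, 49, 16]
insert(20) -> [7, 20, 16, 49]

Final heap: [7, 20, 16, 49]


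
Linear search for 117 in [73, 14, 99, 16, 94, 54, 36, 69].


i=0: 73!=117
i=1: 14!=117
i=2: 99!=117
i=3: 16!=117
i=4: 94!=117
i=5: 54!=117
i=6: 36!=117
i=7: 69!=117

Not found, 8 comps


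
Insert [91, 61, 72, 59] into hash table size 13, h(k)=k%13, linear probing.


Insert 91: h=0 -> slot 0
Insert 61: h=9 -> slot 9
Insert 72: h=7 -> slot 7
Insert 59: h=7, 1 probes -> slot 8

Table: [91, None, None, None, None, None, None, 72, 59, 61, None, None, None]


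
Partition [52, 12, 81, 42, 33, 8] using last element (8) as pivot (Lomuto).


Pivot: 8
Place pivot at 0: [8, 12, 81, 42, 33, 52]

Partitioned: [8, 12, 81, 42, 33, 52]


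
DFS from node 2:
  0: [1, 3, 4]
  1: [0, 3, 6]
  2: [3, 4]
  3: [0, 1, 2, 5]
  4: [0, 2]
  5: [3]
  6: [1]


Visit 2, push [4, 3]
Visit 3, push [5, 1, 0]
Visit 0, push [4, 1]
Visit 1, push [6]
Visit 6, push []
Visit 4, push []
Visit 5, push []

DFS order: [2, 3, 0, 1, 6, 4, 5]


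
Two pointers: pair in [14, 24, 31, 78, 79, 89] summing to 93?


lo=0(14)+hi=5(89)=103
lo=0(14)+hi=4(79)=93

Yes: 14+79=93


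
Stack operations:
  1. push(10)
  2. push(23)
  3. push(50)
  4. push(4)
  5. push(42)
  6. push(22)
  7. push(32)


push(10) -> [10]
push(23) -> [10, 23]
push(50) -> [10, 23, 50]
push(4) -> [10, 23, 50, 4]
push(42) -> [10, 23, 50, 4, 42]
push(22) -> [10, 23, 50, 4, 42, 22]
push(32) -> [10, 23, 50, 4, 42, 22, 32]

Final stack: [10, 23, 50, 4, 42, 22, 32]


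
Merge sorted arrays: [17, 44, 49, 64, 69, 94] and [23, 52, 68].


Take 17 from A
Take 23 from B
Take 44 from A
Take 49 from A
Take 52 from B
Take 64 from A
Take 68 from B

Merged: [17, 23, 44, 49, 52, 64, 68, 69, 94]


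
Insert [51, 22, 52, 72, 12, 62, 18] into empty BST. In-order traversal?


Insert 51: root
Insert 22: L from 51
Insert 52: R from 51
Insert 72: R from 51 -> R from 52
Insert 12: L from 51 -> L from 22
Insert 62: R from 51 -> R from 52 -> L from 72
Insert 18: L from 51 -> L from 22 -> R from 12

In-order: [12, 18, 22, 51, 52, 62, 72]


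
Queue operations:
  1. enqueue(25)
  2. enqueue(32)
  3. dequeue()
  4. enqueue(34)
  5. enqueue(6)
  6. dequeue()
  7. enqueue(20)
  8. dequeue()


enqueue(25) -> [25]
enqueue(32) -> [25, 32]
dequeue()->25, [32]
enqueue(34) -> [32, 34]
enqueue(6) -> [32, 34, 6]
dequeue()->32, [34, 6]
enqueue(20) -> [34, 6, 20]
dequeue()->34, [6, 20]

Final queue: [6, 20]


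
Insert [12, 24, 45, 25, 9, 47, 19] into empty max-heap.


Insert 12: [12]
Insert 24: [24, 12]
Insert 45: [45, 12, 24]
Insert 25: [45, 25, 24, 12]
Insert 9: [45, 25, 24, 12, 9]
Insert 47: [47, 25, 45, 12, 9, 24]
Insert 19: [47, 25, 45, 12, 9, 24, 19]

Final heap: [47, 25, 45, 12, 9, 24, 19]


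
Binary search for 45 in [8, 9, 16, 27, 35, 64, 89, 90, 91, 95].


Step 1: lo=0, hi=9, mid=4, val=35
Step 2: lo=5, hi=9, mid=7, val=90
Step 3: lo=5, hi=6, mid=5, val=64

Not found


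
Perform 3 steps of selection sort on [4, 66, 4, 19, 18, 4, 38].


Initial: [4, 66, 4, 19, 18, 4, 38]
Step 1: min=4 at 0
  Swap: [4, 66, 4, 19, 18, 4, 38]
Step 2: min=4 at 2
  Swap: [4, 4, 66, 19, 18, 4, 38]
Step 3: min=4 at 5
  Swap: [4, 4, 4, 19, 18, 66, 38]

After 3 steps: [4, 4, 4, 19, 18, 66, 38]


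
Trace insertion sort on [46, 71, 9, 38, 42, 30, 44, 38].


Initial: [46, 71, 9, 38, 42, 30, 44, 38]
Insert 71: [46, 71, 9, 38, 42, 30, 44, 38]
Insert 9: [9, 46, 71, 38, 42, 30, 44, 38]
Insert 38: [9, 38, 46, 71, 42, 30, 44, 38]
Insert 42: [9, 38, 42, 46, 71, 30, 44, 38]
Insert 30: [9, 30, 38, 42, 46, 71, 44, 38]
Insert 44: [9, 30, 38, 42, 44, 46, 71, 38]
Insert 38: [9, 30, 38, 38, 42, 44, 46, 71]

Sorted: [9, 30, 38, 38, 42, 44, 46, 71]


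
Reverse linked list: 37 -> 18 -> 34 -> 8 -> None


Step 1: curr=37, set curr.next=prev(None) | reversed so far: 37
Step 2: curr=18, set curr.next=prev(37) | reversed so far: 18 -> 37
Step 3: curr=34, set curr.next=prev(18) | reversed so far: 34 -> 18 -> 37
Step 4: curr=8, set curr.next=prev(34) | reversed so far: 8 -> 34 -> 18 -> 37

8 -> 34 -> 18 -> 37 -> None


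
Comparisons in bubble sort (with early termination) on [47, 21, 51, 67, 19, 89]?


Algorithm: bubble sort (with early termination)
Input: [47, 21, 51, 67, 19, 89]
Sorted: [19, 21, 47, 51, 67, 89]

15


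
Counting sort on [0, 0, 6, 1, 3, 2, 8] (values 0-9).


Input: [0, 0, 6, 1, 3, 2, 8]
Counts: [2, 1, 1, 1, 0, 0, 1, 0, 1, 0]

Sorted: [0, 0, 1, 2, 3, 6, 8]


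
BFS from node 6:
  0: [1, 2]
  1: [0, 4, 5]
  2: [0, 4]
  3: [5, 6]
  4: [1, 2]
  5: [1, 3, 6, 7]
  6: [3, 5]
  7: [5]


Visit 6, enqueue [3, 5]
Visit 3, enqueue []
Visit 5, enqueue [1, 7]
Visit 1, enqueue [0, 4]
Visit 7, enqueue []
Visit 0, enqueue [2]
Visit 4, enqueue []
Visit 2, enqueue []

BFS order: [6, 3, 5, 1, 7, 0, 4, 2]


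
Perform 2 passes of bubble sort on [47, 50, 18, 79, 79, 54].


Initial: [47, 50, 18, 79, 79, 54]
Pass 1: [47, 18, 50, 79, 54, 79] (2 swaps)
Pass 2: [18, 47, 50, 54, 79, 79] (2 swaps)

After 2 passes: [18, 47, 50, 54, 79, 79]


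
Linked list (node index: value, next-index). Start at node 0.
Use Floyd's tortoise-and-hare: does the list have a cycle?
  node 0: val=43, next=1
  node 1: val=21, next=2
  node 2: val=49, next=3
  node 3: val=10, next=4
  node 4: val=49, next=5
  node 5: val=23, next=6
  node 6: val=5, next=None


Floyd's tortoise (slow, +1) and hare (fast, +2):
  init: slow=0, fast=0
  step 1: slow=1, fast=2
  step 2: slow=2, fast=4
  step 3: slow=3, fast=6
  step 4: fast -> None, no cycle

Cycle: no


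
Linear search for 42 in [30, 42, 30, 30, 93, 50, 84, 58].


i=0: 30!=42
i=1: 42==42 found!

Found at 1, 2 comps


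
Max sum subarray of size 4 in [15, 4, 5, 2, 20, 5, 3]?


[0:4]: 26
[1:5]: 31
[2:6]: 32
[3:7]: 30

Max: 32 at [2:6]


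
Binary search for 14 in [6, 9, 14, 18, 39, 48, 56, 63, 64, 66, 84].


Step 1: lo=0, hi=10, mid=5, val=48
Step 2: lo=0, hi=4, mid=2, val=14

Found at index 2


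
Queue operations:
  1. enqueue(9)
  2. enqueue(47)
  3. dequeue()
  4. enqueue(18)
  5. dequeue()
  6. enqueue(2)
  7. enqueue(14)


enqueue(9) -> [9]
enqueue(47) -> [9, 47]
dequeue()->9, [47]
enqueue(18) -> [47, 18]
dequeue()->47, [18]
enqueue(2) -> [18, 2]
enqueue(14) -> [18, 2, 14]

Final queue: [18, 2, 14]


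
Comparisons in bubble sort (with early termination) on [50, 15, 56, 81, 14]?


Algorithm: bubble sort (with early termination)
Input: [50, 15, 56, 81, 14]
Sorted: [14, 15, 50, 56, 81]

10


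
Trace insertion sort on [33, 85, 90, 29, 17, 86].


Initial: [33, 85, 90, 29, 17, 86]
Insert 85: [33, 85, 90, 29, 17, 86]
Insert 90: [33, 85, 90, 29, 17, 86]
Insert 29: [29, 33, 85, 90, 17, 86]
Insert 17: [17, 29, 33, 85, 90, 86]
Insert 86: [17, 29, 33, 85, 86, 90]

Sorted: [17, 29, 33, 85, 86, 90]


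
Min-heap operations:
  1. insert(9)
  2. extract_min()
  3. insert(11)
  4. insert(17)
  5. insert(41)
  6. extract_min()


insert(9) -> [9]
extract_min()->9, []
insert(11) -> [11]
insert(17) -> [11, 17]
insert(41) -> [11, 17, 41]
extract_min()->11, [17, 41]

Final heap: [17, 41]


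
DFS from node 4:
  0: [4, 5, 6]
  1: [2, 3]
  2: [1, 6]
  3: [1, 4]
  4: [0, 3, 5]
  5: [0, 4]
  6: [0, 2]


Visit 4, push [5, 3, 0]
Visit 0, push [6, 5]
Visit 5, push []
Visit 6, push [2]
Visit 2, push [1]
Visit 1, push [3]
Visit 3, push []

DFS order: [4, 0, 5, 6, 2, 1, 3]


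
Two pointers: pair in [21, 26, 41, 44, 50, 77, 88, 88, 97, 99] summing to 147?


lo=0(21)+hi=9(99)=120
lo=1(26)+hi=9(99)=125
lo=2(41)+hi=9(99)=140
lo=3(44)+hi=9(99)=143
lo=4(50)+hi=9(99)=149
lo=4(50)+hi=8(97)=147

Yes: 50+97=147


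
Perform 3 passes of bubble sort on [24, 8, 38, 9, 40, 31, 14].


Initial: [24, 8, 38, 9, 40, 31, 14]
Pass 1: [8, 24, 9, 38, 31, 14, 40] (4 swaps)
Pass 2: [8, 9, 24, 31, 14, 38, 40] (3 swaps)
Pass 3: [8, 9, 24, 14, 31, 38, 40] (1 swaps)

After 3 passes: [8, 9, 24, 14, 31, 38, 40]


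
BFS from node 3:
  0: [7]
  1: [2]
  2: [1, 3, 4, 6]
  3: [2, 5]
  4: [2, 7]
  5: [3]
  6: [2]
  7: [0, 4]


Visit 3, enqueue [2, 5]
Visit 2, enqueue [1, 4, 6]
Visit 5, enqueue []
Visit 1, enqueue []
Visit 4, enqueue [7]
Visit 6, enqueue []
Visit 7, enqueue [0]
Visit 0, enqueue []

BFS order: [3, 2, 5, 1, 4, 6, 7, 0]


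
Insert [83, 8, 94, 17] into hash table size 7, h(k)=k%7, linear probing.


Insert 83: h=6 -> slot 6
Insert 8: h=1 -> slot 1
Insert 94: h=3 -> slot 3
Insert 17: h=3, 1 probes -> slot 4

Table: [None, 8, None, 94, 17, None, 83]


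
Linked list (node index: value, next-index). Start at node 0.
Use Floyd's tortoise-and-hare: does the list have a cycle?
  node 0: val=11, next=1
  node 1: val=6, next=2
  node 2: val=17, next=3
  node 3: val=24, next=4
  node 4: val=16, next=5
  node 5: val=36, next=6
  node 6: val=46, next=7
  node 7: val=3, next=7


Floyd's tortoise (slow, +1) and hare (fast, +2):
  init: slow=0, fast=0
  step 1: slow=1, fast=2
  step 2: slow=2, fast=4
  step 3: slow=3, fast=6
  step 4: slow=4, fast=7
  step 5: slow=5, fast=7
  step 6: slow=6, fast=7
  step 7: slow=7, fast=7
  slow == fast at node 7: cycle detected

Cycle: yes


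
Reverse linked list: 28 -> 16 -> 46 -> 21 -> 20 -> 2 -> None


Step 1: curr=28, set curr.next=prev(None) | reversed so far: 28
Step 2: curr=16, set curr.next=prev(28) | reversed so far: 16 -> 28
Step 3: curr=46, set curr.next=prev(16) | reversed so far: 46 -> 16 -> 28
Step 4: curr=21, set curr.next=prev(46) | reversed so far: 21 -> 46 -> 16 -> 28
Step 5: curr=20, set curr.next=prev(21) | reversed so far: 20 -> 21 -> 46 -> 16 -> 28
Step 6: curr=2, set curr.next=prev(20) | reversed so far: 2 -> 20 -> 21 -> 46 -> 16 -> 28

2 -> 20 -> 21 -> 46 -> 16 -> 28 -> None


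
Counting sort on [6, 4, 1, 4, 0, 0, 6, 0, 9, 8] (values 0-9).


Input: [6, 4, 1, 4, 0, 0, 6, 0, 9, 8]
Counts: [3, 1, 0, 0, 2, 0, 2, 0, 1, 1]

Sorted: [0, 0, 0, 1, 4, 4, 6, 6, 8, 9]


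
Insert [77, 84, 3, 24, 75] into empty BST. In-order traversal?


Insert 77: root
Insert 84: R from 77
Insert 3: L from 77
Insert 24: L from 77 -> R from 3
Insert 75: L from 77 -> R from 3 -> R from 24

In-order: [3, 24, 75, 77, 84]


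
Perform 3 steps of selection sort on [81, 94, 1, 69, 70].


Initial: [81, 94, 1, 69, 70]
Step 1: min=1 at 2
  Swap: [1, 94, 81, 69, 70]
Step 2: min=69 at 3
  Swap: [1, 69, 81, 94, 70]
Step 3: min=70 at 4
  Swap: [1, 69, 70, 94, 81]

After 3 steps: [1, 69, 70, 94, 81]


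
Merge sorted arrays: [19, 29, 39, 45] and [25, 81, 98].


Take 19 from A
Take 25 from B
Take 29 from A
Take 39 from A
Take 45 from A

Merged: [19, 25, 29, 39, 45, 81, 98]


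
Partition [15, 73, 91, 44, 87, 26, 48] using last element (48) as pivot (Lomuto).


Pivot: 48
  15 <= 48: advance i (no swap)
  44 <= 48: swap -> [15, 44, 91, 73, 87, 26, 48]
  26 <= 48: swap -> [15, 44, 26, 73, 87, 91, 48]
Place pivot at 3: [15, 44, 26, 48, 87, 91, 73]

Partitioned: [15, 44, 26, 48, 87, 91, 73]


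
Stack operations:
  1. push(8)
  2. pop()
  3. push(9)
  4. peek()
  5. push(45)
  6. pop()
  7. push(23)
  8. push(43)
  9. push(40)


push(8) -> [8]
pop()->8, []
push(9) -> [9]
peek()->9
push(45) -> [9, 45]
pop()->45, [9]
push(23) -> [9, 23]
push(43) -> [9, 23, 43]
push(40) -> [9, 23, 43, 40]

Final stack: [9, 23, 43, 40]


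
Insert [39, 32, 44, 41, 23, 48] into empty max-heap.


Insert 39: [39]
Insert 32: [39, 32]
Insert 44: [44, 32, 39]
Insert 41: [44, 41, 39, 32]
Insert 23: [44, 41, 39, 32, 23]
Insert 48: [48, 41, 44, 32, 23, 39]

Final heap: [48, 41, 44, 32, 23, 39]


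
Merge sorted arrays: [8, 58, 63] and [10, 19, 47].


Take 8 from A
Take 10 from B
Take 19 from B
Take 47 from B

Merged: [8, 10, 19, 47, 58, 63]


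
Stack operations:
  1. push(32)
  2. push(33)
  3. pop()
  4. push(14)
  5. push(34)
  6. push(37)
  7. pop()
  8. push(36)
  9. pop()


push(32) -> [32]
push(33) -> [32, 33]
pop()->33, [32]
push(14) -> [32, 14]
push(34) -> [32, 14, 34]
push(37) -> [32, 14, 34, 37]
pop()->37, [32, 14, 34]
push(36) -> [32, 14, 34, 36]
pop()->36, [32, 14, 34]

Final stack: [32, 14, 34]


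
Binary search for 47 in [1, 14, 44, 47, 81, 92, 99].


Step 1: lo=0, hi=6, mid=3, val=47

Found at index 3


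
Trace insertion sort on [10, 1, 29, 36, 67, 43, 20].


Initial: [10, 1, 29, 36, 67, 43, 20]
Insert 1: [1, 10, 29, 36, 67, 43, 20]
Insert 29: [1, 10, 29, 36, 67, 43, 20]
Insert 36: [1, 10, 29, 36, 67, 43, 20]
Insert 67: [1, 10, 29, 36, 67, 43, 20]
Insert 43: [1, 10, 29, 36, 43, 67, 20]
Insert 20: [1, 10, 20, 29, 36, 43, 67]

Sorted: [1, 10, 20, 29, 36, 43, 67]


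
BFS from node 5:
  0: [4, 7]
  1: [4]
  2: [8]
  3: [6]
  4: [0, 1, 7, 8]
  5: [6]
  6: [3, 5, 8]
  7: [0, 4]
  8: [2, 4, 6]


Visit 5, enqueue [6]
Visit 6, enqueue [3, 8]
Visit 3, enqueue []
Visit 8, enqueue [2, 4]
Visit 2, enqueue []
Visit 4, enqueue [0, 1, 7]
Visit 0, enqueue []
Visit 1, enqueue []
Visit 7, enqueue []

BFS order: [5, 6, 3, 8, 2, 4, 0, 1, 7]


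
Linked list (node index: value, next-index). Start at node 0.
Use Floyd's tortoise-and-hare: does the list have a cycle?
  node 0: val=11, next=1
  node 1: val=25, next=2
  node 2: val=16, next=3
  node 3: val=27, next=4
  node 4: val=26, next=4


Floyd's tortoise (slow, +1) and hare (fast, +2):
  init: slow=0, fast=0
  step 1: slow=1, fast=2
  step 2: slow=2, fast=4
  step 3: slow=3, fast=4
  step 4: slow=4, fast=4
  slow == fast at node 4: cycle detected

Cycle: yes


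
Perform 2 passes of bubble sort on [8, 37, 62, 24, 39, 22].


Initial: [8, 37, 62, 24, 39, 22]
Pass 1: [8, 37, 24, 39, 22, 62] (3 swaps)
Pass 2: [8, 24, 37, 22, 39, 62] (2 swaps)

After 2 passes: [8, 24, 37, 22, 39, 62]


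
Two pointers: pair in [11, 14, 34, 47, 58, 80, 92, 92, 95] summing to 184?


lo=0(11)+hi=8(95)=106
lo=1(14)+hi=8(95)=109
lo=2(34)+hi=8(95)=129
lo=3(47)+hi=8(95)=142
lo=4(58)+hi=8(95)=153
lo=5(80)+hi=8(95)=175
lo=6(92)+hi=8(95)=187
lo=6(92)+hi=7(92)=184

Yes: 92+92=184


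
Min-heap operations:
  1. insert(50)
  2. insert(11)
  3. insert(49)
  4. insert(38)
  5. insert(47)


insert(50) -> [50]
insert(11) -> [11, 50]
insert(49) -> [11, 50, 49]
insert(38) -> [11, 38, 49, 50]
insert(47) -> [11, 38, 49, 50, 47]

Final heap: [11, 38, 49, 50, 47]


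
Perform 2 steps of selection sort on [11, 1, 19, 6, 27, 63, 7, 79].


Initial: [11, 1, 19, 6, 27, 63, 7, 79]
Step 1: min=1 at 1
  Swap: [1, 11, 19, 6, 27, 63, 7, 79]
Step 2: min=6 at 3
  Swap: [1, 6, 19, 11, 27, 63, 7, 79]

After 2 steps: [1, 6, 19, 11, 27, 63, 7, 79]


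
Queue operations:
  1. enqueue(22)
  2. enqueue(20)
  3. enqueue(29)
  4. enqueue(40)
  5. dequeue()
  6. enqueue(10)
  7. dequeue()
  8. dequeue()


enqueue(22) -> [22]
enqueue(20) -> [22, 20]
enqueue(29) -> [22, 20, 29]
enqueue(40) -> [22, 20, 29, 40]
dequeue()->22, [20, 29, 40]
enqueue(10) -> [20, 29, 40, 10]
dequeue()->20, [29, 40, 10]
dequeue()->29, [40, 10]

Final queue: [40, 10]


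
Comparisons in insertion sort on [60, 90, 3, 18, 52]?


Algorithm: insertion sort
Input: [60, 90, 3, 18, 52]
Sorted: [3, 18, 52, 60, 90]

9


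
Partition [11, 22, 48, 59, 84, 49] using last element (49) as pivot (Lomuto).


Pivot: 49
  11 <= 49: advance i (no swap)
  22 <= 49: advance i (no swap)
  48 <= 49: advance i (no swap)
Place pivot at 3: [11, 22, 48, 49, 84, 59]

Partitioned: [11, 22, 48, 49, 84, 59]


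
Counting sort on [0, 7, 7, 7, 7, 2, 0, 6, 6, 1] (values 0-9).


Input: [0, 7, 7, 7, 7, 2, 0, 6, 6, 1]
Counts: [2, 1, 1, 0, 0, 0, 2, 4, 0, 0]

Sorted: [0, 0, 1, 2, 6, 6, 7, 7, 7, 7]


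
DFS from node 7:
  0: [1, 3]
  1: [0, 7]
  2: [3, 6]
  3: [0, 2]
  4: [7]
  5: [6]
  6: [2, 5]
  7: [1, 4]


Visit 7, push [4, 1]
Visit 1, push [0]
Visit 0, push [3]
Visit 3, push [2]
Visit 2, push [6]
Visit 6, push [5]
Visit 5, push []
Visit 4, push []

DFS order: [7, 1, 0, 3, 2, 6, 5, 4]


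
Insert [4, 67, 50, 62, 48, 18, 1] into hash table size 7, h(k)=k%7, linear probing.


Insert 4: h=4 -> slot 4
Insert 67: h=4, 1 probes -> slot 5
Insert 50: h=1 -> slot 1
Insert 62: h=6 -> slot 6
Insert 48: h=6, 1 probes -> slot 0
Insert 18: h=4, 5 probes -> slot 2
Insert 1: h=1, 2 probes -> slot 3

Table: [48, 50, 18, 1, 4, 67, 62]


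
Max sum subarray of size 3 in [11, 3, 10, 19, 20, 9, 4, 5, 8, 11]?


[0:3]: 24
[1:4]: 32
[2:5]: 49
[3:6]: 48
[4:7]: 33
[5:8]: 18
[6:9]: 17
[7:10]: 24

Max: 49 at [2:5]


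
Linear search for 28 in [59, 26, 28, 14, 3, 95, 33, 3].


i=0: 59!=28
i=1: 26!=28
i=2: 28==28 found!

Found at 2, 3 comps


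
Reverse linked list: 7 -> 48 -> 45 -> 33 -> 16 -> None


Step 1: curr=7, set curr.next=prev(None) | reversed so far: 7
Step 2: curr=48, set curr.next=prev(7) | reversed so far: 48 -> 7
Step 3: curr=45, set curr.next=prev(48) | reversed so far: 45 -> 48 -> 7
Step 4: curr=33, set curr.next=prev(45) | reversed so far: 33 -> 45 -> 48 -> 7
Step 5: curr=16, set curr.next=prev(33) | reversed so far: 16 -> 33 -> 45 -> 48 -> 7

16 -> 33 -> 45 -> 48 -> 7 -> None


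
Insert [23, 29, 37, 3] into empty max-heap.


Insert 23: [23]
Insert 29: [29, 23]
Insert 37: [37, 23, 29]
Insert 3: [37, 23, 29, 3]

Final heap: [37, 23, 29, 3]


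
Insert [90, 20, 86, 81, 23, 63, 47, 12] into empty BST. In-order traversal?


Insert 90: root
Insert 20: L from 90
Insert 86: L from 90 -> R from 20
Insert 81: L from 90 -> R from 20 -> L from 86
Insert 23: L from 90 -> R from 20 -> L from 86 -> L from 81
Insert 63: L from 90 -> R from 20 -> L from 86 -> L from 81 -> R from 23
Insert 47: L from 90 -> R from 20 -> L from 86 -> L from 81 -> R from 23 -> L from 63
Insert 12: L from 90 -> L from 20

In-order: [12, 20, 23, 47, 63, 81, 86, 90]


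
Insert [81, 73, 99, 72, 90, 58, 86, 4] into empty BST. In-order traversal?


Insert 81: root
Insert 73: L from 81
Insert 99: R from 81
Insert 72: L from 81 -> L from 73
Insert 90: R from 81 -> L from 99
Insert 58: L from 81 -> L from 73 -> L from 72
Insert 86: R from 81 -> L from 99 -> L from 90
Insert 4: L from 81 -> L from 73 -> L from 72 -> L from 58

In-order: [4, 58, 72, 73, 81, 86, 90, 99]


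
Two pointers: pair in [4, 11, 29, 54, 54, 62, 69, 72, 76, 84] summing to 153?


lo=0(4)+hi=9(84)=88
lo=1(11)+hi=9(84)=95
lo=2(29)+hi=9(84)=113
lo=3(54)+hi=9(84)=138
lo=4(54)+hi=9(84)=138
lo=5(62)+hi=9(84)=146
lo=6(69)+hi=9(84)=153

Yes: 69+84=153


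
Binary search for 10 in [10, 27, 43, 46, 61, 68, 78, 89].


Step 1: lo=0, hi=7, mid=3, val=46
Step 2: lo=0, hi=2, mid=1, val=27
Step 3: lo=0, hi=0, mid=0, val=10

Found at index 0


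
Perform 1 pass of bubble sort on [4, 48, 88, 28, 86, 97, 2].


Initial: [4, 48, 88, 28, 86, 97, 2]
Pass 1: [4, 48, 28, 86, 88, 2, 97] (3 swaps)

After 1 pass: [4, 48, 28, 86, 88, 2, 97]


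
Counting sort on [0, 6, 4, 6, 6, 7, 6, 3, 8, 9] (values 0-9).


Input: [0, 6, 4, 6, 6, 7, 6, 3, 8, 9]
Counts: [1, 0, 0, 1, 1, 0, 4, 1, 1, 1]

Sorted: [0, 3, 4, 6, 6, 6, 6, 7, 8, 9]


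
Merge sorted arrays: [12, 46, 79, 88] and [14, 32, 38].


Take 12 from A
Take 14 from B
Take 32 from B
Take 38 from B

Merged: [12, 14, 32, 38, 46, 79, 88]


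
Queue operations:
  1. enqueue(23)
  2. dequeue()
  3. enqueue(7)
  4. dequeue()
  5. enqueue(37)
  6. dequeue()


enqueue(23) -> [23]
dequeue()->23, []
enqueue(7) -> [7]
dequeue()->7, []
enqueue(37) -> [37]
dequeue()->37, []

Final queue: []


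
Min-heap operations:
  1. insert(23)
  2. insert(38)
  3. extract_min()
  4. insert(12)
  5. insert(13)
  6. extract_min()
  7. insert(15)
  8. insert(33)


insert(23) -> [23]
insert(38) -> [23, 38]
extract_min()->23, [38]
insert(12) -> [12, 38]
insert(13) -> [12, 38, 13]
extract_min()->12, [13, 38]
insert(15) -> [13, 38, 15]
insert(33) -> [13, 33, 15, 38]

Final heap: [13, 33, 15, 38]


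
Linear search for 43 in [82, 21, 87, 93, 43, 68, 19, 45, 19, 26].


i=0: 82!=43
i=1: 21!=43
i=2: 87!=43
i=3: 93!=43
i=4: 43==43 found!

Found at 4, 5 comps


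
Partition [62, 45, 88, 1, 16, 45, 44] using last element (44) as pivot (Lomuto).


Pivot: 44
  1 <= 44: swap -> [1, 45, 88, 62, 16, 45, 44]
  16 <= 44: swap -> [1, 16, 88, 62, 45, 45, 44]
Place pivot at 2: [1, 16, 44, 62, 45, 45, 88]

Partitioned: [1, 16, 44, 62, 45, 45, 88]


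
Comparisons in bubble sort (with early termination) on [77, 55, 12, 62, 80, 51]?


Algorithm: bubble sort (with early termination)
Input: [77, 55, 12, 62, 80, 51]
Sorted: [12, 51, 55, 62, 77, 80]

15


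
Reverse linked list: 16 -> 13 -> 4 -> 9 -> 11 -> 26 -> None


Step 1: curr=16, set curr.next=prev(None) | reversed so far: 16
Step 2: curr=13, set curr.next=prev(16) | reversed so far: 13 -> 16
Step 3: curr=4, set curr.next=prev(13) | reversed so far: 4 -> 13 -> 16
Step 4: curr=9, set curr.next=prev(4) | reversed so far: 9 -> 4 -> 13 -> 16
Step 5: curr=11, set curr.next=prev(9) | reversed so far: 11 -> 9 -> 4 -> 13 -> 16
Step 6: curr=26, set curr.next=prev(11) | reversed so far: 26 -> 11 -> 9 -> 4 -> 13 -> 16

26 -> 11 -> 9 -> 4 -> 13 -> 16 -> None


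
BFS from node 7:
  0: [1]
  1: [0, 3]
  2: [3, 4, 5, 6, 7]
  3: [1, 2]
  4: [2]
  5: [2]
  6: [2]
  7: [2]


Visit 7, enqueue [2]
Visit 2, enqueue [3, 4, 5, 6]
Visit 3, enqueue [1]
Visit 4, enqueue []
Visit 5, enqueue []
Visit 6, enqueue []
Visit 1, enqueue [0]
Visit 0, enqueue []

BFS order: [7, 2, 3, 4, 5, 6, 1, 0]


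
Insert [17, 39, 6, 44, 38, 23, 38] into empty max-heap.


Insert 17: [17]
Insert 39: [39, 17]
Insert 6: [39, 17, 6]
Insert 44: [44, 39, 6, 17]
Insert 38: [44, 39, 6, 17, 38]
Insert 23: [44, 39, 23, 17, 38, 6]
Insert 38: [44, 39, 38, 17, 38, 6, 23]

Final heap: [44, 39, 38, 17, 38, 6, 23]


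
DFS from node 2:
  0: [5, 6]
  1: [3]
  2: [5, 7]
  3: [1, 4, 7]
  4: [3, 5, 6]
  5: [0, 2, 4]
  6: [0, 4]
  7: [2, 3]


Visit 2, push [7, 5]
Visit 5, push [4, 0]
Visit 0, push [6]
Visit 6, push [4]
Visit 4, push [3]
Visit 3, push [7, 1]
Visit 1, push []
Visit 7, push []

DFS order: [2, 5, 0, 6, 4, 3, 1, 7]


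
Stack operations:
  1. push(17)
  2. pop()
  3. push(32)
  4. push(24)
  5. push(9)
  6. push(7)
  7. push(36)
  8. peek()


push(17) -> [17]
pop()->17, []
push(32) -> [32]
push(24) -> [32, 24]
push(9) -> [32, 24, 9]
push(7) -> [32, 24, 9, 7]
push(36) -> [32, 24, 9, 7, 36]
peek()->36

Final stack: [32, 24, 9, 7, 36]


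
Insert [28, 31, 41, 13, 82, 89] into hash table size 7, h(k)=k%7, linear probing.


Insert 28: h=0 -> slot 0
Insert 31: h=3 -> slot 3
Insert 41: h=6 -> slot 6
Insert 13: h=6, 2 probes -> slot 1
Insert 82: h=5 -> slot 5
Insert 89: h=5, 4 probes -> slot 2

Table: [28, 13, 89, 31, None, 82, 41]


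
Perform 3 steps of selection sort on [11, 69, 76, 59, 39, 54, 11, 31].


Initial: [11, 69, 76, 59, 39, 54, 11, 31]
Step 1: min=11 at 0
  Swap: [11, 69, 76, 59, 39, 54, 11, 31]
Step 2: min=11 at 6
  Swap: [11, 11, 76, 59, 39, 54, 69, 31]
Step 3: min=31 at 7
  Swap: [11, 11, 31, 59, 39, 54, 69, 76]

After 3 steps: [11, 11, 31, 59, 39, 54, 69, 76]


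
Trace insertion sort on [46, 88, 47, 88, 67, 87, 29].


Initial: [46, 88, 47, 88, 67, 87, 29]
Insert 88: [46, 88, 47, 88, 67, 87, 29]
Insert 47: [46, 47, 88, 88, 67, 87, 29]
Insert 88: [46, 47, 88, 88, 67, 87, 29]
Insert 67: [46, 47, 67, 88, 88, 87, 29]
Insert 87: [46, 47, 67, 87, 88, 88, 29]
Insert 29: [29, 46, 47, 67, 87, 88, 88]

Sorted: [29, 46, 47, 67, 87, 88, 88]


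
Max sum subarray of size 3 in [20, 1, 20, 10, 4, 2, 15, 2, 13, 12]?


[0:3]: 41
[1:4]: 31
[2:5]: 34
[3:6]: 16
[4:7]: 21
[5:8]: 19
[6:9]: 30
[7:10]: 27

Max: 41 at [0:3]


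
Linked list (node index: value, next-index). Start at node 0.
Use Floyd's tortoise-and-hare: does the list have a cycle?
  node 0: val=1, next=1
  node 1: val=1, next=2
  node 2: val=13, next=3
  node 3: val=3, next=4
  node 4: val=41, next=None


Floyd's tortoise (slow, +1) and hare (fast, +2):
  init: slow=0, fast=0
  step 1: slow=1, fast=2
  step 2: slow=2, fast=4
  step 3: fast -> None, no cycle

Cycle: no


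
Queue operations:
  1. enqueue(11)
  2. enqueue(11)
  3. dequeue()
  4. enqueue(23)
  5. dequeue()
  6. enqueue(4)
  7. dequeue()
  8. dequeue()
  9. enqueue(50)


enqueue(11) -> [11]
enqueue(11) -> [11, 11]
dequeue()->11, [11]
enqueue(23) -> [11, 23]
dequeue()->11, [23]
enqueue(4) -> [23, 4]
dequeue()->23, [4]
dequeue()->4, []
enqueue(50) -> [50]

Final queue: [50]


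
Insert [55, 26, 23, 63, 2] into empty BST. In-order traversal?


Insert 55: root
Insert 26: L from 55
Insert 23: L from 55 -> L from 26
Insert 63: R from 55
Insert 2: L from 55 -> L from 26 -> L from 23

In-order: [2, 23, 26, 55, 63]


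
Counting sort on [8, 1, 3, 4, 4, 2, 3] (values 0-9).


Input: [8, 1, 3, 4, 4, 2, 3]
Counts: [0, 1, 1, 2, 2, 0, 0, 0, 1, 0]

Sorted: [1, 2, 3, 3, 4, 4, 8]


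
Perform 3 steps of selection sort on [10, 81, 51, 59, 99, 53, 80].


Initial: [10, 81, 51, 59, 99, 53, 80]
Step 1: min=10 at 0
  Swap: [10, 81, 51, 59, 99, 53, 80]
Step 2: min=51 at 2
  Swap: [10, 51, 81, 59, 99, 53, 80]
Step 3: min=53 at 5
  Swap: [10, 51, 53, 59, 99, 81, 80]

After 3 steps: [10, 51, 53, 59, 99, 81, 80]


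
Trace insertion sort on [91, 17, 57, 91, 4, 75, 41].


Initial: [91, 17, 57, 91, 4, 75, 41]
Insert 17: [17, 91, 57, 91, 4, 75, 41]
Insert 57: [17, 57, 91, 91, 4, 75, 41]
Insert 91: [17, 57, 91, 91, 4, 75, 41]
Insert 4: [4, 17, 57, 91, 91, 75, 41]
Insert 75: [4, 17, 57, 75, 91, 91, 41]
Insert 41: [4, 17, 41, 57, 75, 91, 91]

Sorted: [4, 17, 41, 57, 75, 91, 91]


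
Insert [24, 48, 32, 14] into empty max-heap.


Insert 24: [24]
Insert 48: [48, 24]
Insert 32: [48, 24, 32]
Insert 14: [48, 24, 32, 14]

Final heap: [48, 24, 32, 14]


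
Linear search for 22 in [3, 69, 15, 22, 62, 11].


i=0: 3!=22
i=1: 69!=22
i=2: 15!=22
i=3: 22==22 found!

Found at 3, 4 comps


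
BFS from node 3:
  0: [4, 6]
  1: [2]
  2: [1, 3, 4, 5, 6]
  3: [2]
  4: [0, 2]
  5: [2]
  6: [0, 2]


Visit 3, enqueue [2]
Visit 2, enqueue [1, 4, 5, 6]
Visit 1, enqueue []
Visit 4, enqueue [0]
Visit 5, enqueue []
Visit 6, enqueue []
Visit 0, enqueue []

BFS order: [3, 2, 1, 4, 5, 6, 0]


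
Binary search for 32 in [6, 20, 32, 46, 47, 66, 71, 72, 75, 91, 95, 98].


Step 1: lo=0, hi=11, mid=5, val=66
Step 2: lo=0, hi=4, mid=2, val=32

Found at index 2


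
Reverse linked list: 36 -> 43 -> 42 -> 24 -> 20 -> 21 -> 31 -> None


Step 1: curr=36, set curr.next=prev(None) | reversed so far: 36
Step 2: curr=43, set curr.next=prev(36) | reversed so far: 43 -> 36
Step 3: curr=42, set curr.next=prev(43) | reversed so far: 42 -> 43 -> 36
Step 4: curr=24, set curr.next=prev(42) | reversed so far: 24 -> 42 -> 43 -> 36
Step 5: curr=20, set curr.next=prev(24) | reversed so far: 20 -> 24 -> 42 -> 43 -> 36
Step 6: curr=21, set curr.next=prev(20) | reversed so far: 21 -> 20 -> 24 -> 42 -> 43 -> 36
Step 7: curr=31, set curr.next=prev(21) | reversed so far: 31 -> 21 -> 20 -> 24 -> 42 -> 43 -> 36

31 -> 21 -> 20 -> 24 -> 42 -> 43 -> 36 -> None


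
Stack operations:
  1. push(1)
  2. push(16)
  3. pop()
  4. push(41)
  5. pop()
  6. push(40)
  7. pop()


push(1) -> [1]
push(16) -> [1, 16]
pop()->16, [1]
push(41) -> [1, 41]
pop()->41, [1]
push(40) -> [1, 40]
pop()->40, [1]

Final stack: [1]


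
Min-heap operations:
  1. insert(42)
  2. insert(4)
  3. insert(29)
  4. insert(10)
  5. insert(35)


insert(42) -> [42]
insert(4) -> [4, 42]
insert(29) -> [4, 42, 29]
insert(10) -> [4, 10, 29, 42]
insert(35) -> [4, 10, 29, 42, 35]

Final heap: [4, 10, 29, 42, 35]
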